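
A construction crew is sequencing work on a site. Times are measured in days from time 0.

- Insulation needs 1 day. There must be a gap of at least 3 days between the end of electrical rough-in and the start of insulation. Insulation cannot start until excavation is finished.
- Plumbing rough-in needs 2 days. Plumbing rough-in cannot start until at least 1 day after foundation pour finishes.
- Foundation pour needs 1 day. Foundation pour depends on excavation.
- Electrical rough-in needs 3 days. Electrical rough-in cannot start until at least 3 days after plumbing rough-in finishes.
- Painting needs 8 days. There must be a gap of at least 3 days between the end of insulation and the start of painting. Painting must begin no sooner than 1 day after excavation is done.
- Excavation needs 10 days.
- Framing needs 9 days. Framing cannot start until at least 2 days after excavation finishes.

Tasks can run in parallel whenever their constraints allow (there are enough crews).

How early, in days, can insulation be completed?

24

Nothing blocks excavation, so it runs from day 0 to day 10.
After excavation (finishes day 10), foundation pour can start at day 10 and finishes at day 11.
After foundation pour (finishes day 11, plus 1-day gap → day 12), plumbing rough-in can start at day 12 and finishes at day 14.
Electrical rough-in waits on plumbing rough-in (finishes day 14, plus 3-day gap → day 17), so it starts at day 17 and finishes at 17 + 3 = day 20.
Insulation needs all of electrical rough-in (finishes day 20, plus 3-day gap → day 23); excavation (finishes day 10). That puts its earliest start at day 23; it finishes at 23 + 1 = day 24.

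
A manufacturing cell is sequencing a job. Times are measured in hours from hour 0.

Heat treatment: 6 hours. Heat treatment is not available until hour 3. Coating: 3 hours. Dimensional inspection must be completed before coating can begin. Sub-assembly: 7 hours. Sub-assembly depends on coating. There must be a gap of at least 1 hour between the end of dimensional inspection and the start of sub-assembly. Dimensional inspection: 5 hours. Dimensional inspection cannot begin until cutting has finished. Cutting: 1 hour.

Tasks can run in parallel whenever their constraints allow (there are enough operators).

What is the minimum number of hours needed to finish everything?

Heat treatment waits on its own release at hour 3, so it starts at hour 3 and finishes at 3 + 6 = hour 9.
Cutting can start immediately at hour 0; it finishes at hour 1.
After cutting (finishes hour 1), dimensional inspection can start at hour 1 and finishes at hour 6.
After dimensional inspection (finishes hour 6), coating can start at hour 6 and finishes at hour 9.
Sub-assembly cannot start until coating (finishes hour 9); dimensional inspection (finishes hour 6, plus 1-hour gap → hour 7). The controlling bound is hour 9, so sub-assembly finishes at 9 + 7 = hour 16.
All tasks are finished once the last one completes. Finish times: Cutting at 1, Heat treatment at 9, Dimensional inspection at 6, Coating at 9, Sub-assembly at 16. The latest is hour 16.

16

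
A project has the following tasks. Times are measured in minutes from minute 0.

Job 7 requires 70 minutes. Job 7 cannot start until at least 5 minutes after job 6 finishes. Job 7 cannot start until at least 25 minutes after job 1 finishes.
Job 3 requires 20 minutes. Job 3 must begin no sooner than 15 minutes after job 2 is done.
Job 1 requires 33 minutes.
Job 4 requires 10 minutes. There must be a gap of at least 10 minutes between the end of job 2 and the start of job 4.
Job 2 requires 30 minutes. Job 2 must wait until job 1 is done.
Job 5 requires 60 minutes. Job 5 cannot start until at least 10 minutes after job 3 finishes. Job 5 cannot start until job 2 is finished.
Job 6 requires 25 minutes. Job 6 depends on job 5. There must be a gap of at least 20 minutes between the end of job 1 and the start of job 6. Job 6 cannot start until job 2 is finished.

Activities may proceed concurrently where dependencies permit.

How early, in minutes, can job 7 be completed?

268

Nothing blocks job 1, so it runs from minute 0 to minute 33.
After job 1 (finishes minute 33), job 2 can start at minute 33 and finishes at minute 63.
Job 3 cannot begin until job 2 (finishes minute 63, plus 15-minute gap → minute 78). It runs from minute 78 to 78 + 20 = minute 98.
Job 5 needs all of job 3 (finishes minute 98, plus 10-minute gap → minute 108); job 2 (finishes minute 63). That puts its earliest start at minute 108; it finishes at 108 + 60 = minute 168.
For job 6: job 5 (finishes minute 168); job 1 (finishes minute 33, plus 20-minute gap → minute 53); job 2 (finishes minute 63). Taking the maximum gives a start of minute 168, and it finishes at 168 + 25 = minute 193.
For job 7: job 6 (finishes minute 193, plus 5-minute gap → minute 198); job 1 (finishes minute 33, plus 25-minute gap → minute 58). Taking the maximum gives a start of minute 198, and it finishes at 198 + 70 = minute 268.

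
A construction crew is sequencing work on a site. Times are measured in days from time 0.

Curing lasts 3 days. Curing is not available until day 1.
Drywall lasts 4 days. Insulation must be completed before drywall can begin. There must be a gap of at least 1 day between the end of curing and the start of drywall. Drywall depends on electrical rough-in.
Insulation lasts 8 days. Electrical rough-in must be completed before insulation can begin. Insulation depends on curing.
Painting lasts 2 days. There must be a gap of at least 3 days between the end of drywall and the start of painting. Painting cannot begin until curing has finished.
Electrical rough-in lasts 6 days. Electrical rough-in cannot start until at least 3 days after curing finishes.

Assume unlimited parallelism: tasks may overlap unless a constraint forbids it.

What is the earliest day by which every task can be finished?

30

After its own release at day 1, curing can start at day 1 and finishes at day 4.
Electrical rough-in cannot begin until curing (finishes day 4, plus 3-day gap → day 7). It runs from day 7 to 7 + 6 = day 13.
Insulation needs all of electrical rough-in (finishes day 13); curing (finishes day 4). That puts its earliest start at day 13; it finishes at 13 + 8 = day 21.
For drywall: insulation (finishes day 21); curing (finishes day 4, plus 1-day gap → day 5); electrical rough-in (finishes day 13). Taking the maximum gives a start of day 21, and it finishes at 21 + 4 = day 25.
Painting has to wait for drywall (finishes day 25, plus 3-day gap → day 28); curing (finishes day 4). The latest of these is day 28, so painting runs day 28 to 28 + 2 = day 30.
All tasks are finished once the last one completes. Finish times: Curing at 4, Electrical rough-in at 13, Insulation at 21, Drywall at 25, Painting at 30. The latest is day 30.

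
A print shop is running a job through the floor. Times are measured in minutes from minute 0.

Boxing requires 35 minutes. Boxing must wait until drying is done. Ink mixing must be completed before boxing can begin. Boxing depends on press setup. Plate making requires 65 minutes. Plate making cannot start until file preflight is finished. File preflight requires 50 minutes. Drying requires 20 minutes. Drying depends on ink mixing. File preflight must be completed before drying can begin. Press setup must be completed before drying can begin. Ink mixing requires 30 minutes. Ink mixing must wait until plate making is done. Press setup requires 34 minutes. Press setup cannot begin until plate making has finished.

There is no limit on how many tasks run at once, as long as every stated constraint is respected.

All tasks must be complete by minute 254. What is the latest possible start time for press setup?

165

Boxing must finish by minute 254; it takes 35 minutes, so it must start by 254 − 35 = minute 219.
Drying has to be done before boxing (must start by minute 219). That means finishing by minute 219, i.e. starting by 219 − 20 = minute 199.
Press setup has several dependents: drying (must start by minute 199); boxing (must start by minute 219). The earliest of those limits is minute 199, so press setup must start by 199 − 34 = minute 165.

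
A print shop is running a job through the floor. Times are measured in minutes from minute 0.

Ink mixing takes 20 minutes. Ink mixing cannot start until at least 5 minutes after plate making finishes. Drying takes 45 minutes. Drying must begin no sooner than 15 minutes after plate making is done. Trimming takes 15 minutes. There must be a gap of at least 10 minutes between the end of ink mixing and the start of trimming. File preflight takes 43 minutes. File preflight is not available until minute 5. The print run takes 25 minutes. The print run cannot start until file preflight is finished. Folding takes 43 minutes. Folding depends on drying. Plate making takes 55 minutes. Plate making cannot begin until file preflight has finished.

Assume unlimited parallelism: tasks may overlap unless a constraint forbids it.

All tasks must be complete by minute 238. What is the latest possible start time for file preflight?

Nothing follows trimming; the deadline of minute 238 is its only limit. It must start by 238 − 15 = minute 223.
Ink mixing feeds into trimming (must start by minute 223, minus 10-minute gap → minute 213); so ink mixing must finish by minute 213 and therefore start by minute 193.
Nothing follows folding; the deadline of minute 238 is its only limit. It must start by 238 − 43 = minute 195.
Drying has to be done before folding (must start by minute 195). That means finishing by minute 195, i.e. starting by 195 − 45 = minute 150.
Plate making has several dependents: ink mixing (must start by minute 193, minus 5-minute gap → minute 188); drying (must start by minute 150, minus 15-minute gap → minute 135). The earliest of those limits is minute 135, so plate making must start by 135 − 55 = minute 80.
The print run must finish by minute 238; it takes 25 minutes, so it must start by 238 − 25 = minute 213.
File preflight has several dependents: plate making (must start by minute 80); the print run (must start by minute 213). The earliest of those limits is minute 80, so file preflight must start by 80 − 43 = minute 37.

37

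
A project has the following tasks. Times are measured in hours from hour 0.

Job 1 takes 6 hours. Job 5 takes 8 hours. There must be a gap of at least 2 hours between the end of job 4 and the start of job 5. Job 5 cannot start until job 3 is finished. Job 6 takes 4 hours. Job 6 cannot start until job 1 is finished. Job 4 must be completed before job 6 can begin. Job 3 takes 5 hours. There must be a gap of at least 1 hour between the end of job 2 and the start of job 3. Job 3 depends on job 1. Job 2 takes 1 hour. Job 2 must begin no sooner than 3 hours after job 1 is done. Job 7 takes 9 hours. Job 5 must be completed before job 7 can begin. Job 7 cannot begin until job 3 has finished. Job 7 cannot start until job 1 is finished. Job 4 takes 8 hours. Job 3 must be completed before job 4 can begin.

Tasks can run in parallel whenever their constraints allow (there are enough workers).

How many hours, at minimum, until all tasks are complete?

43

Job 1 has no prerequisites, so it starts at hour 0 and finishes at hour 6.
After job 1 (finishes hour 6, plus 3-hour gap → hour 9), job 2 can start at hour 9 and finishes at hour 10.
Job 3 cannot start until job 2 (finishes hour 10, plus 1-hour gap → hour 11); job 1 (finishes hour 6). The controlling bound is hour 11, so job 3 finishes at 11 + 5 = hour 16.
Job 4 cannot begin until job 3 (finishes hour 16). It runs from hour 16 to 16 + 8 = hour 24.
Job 6 needs all of job 1 (finishes hour 6); job 4 (finishes hour 24). That puts its earliest start at hour 24; it finishes at 24 + 4 = hour 28.
Job 5 has to wait for job 4 (finishes hour 24, plus 2-hour gap → hour 26); job 3 (finishes hour 16). The latest of these is hour 26, so job 5 runs hour 26 to 26 + 8 = hour 34.
Job 7 needs all of job 5 (finishes hour 34); job 3 (finishes hour 16); job 1 (finishes hour 6). That puts its earliest start at hour 34; it finishes at 34 + 9 = hour 43.
All tasks are finished once the last one completes. Finish times: Job 1 at 6, Job 2 at 10, Job 3 at 16, Job 4 at 24, Job 5 at 34, Job 6 at 28, Job 7 at 43. The latest is hour 43.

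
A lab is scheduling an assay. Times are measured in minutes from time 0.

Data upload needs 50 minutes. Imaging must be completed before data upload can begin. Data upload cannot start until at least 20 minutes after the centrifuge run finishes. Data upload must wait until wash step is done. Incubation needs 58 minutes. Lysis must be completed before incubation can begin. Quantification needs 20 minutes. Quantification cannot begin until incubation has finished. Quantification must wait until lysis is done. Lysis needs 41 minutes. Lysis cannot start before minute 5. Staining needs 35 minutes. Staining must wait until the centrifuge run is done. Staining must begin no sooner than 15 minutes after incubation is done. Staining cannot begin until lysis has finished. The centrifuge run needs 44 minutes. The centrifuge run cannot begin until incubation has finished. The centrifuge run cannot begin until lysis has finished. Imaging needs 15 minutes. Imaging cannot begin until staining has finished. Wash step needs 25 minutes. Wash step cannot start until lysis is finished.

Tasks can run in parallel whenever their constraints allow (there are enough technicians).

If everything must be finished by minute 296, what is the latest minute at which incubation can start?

Data upload has no dependents, so it just needs to finish by minute 296. Starting by 296 − 50 = minute 246 achieves that.
Since data upload (must start by minute 246) depends on it, imaging must finish by minute 246. Backing off its 15-minute duration gives a latest start of minute 231.
Staining must finish before imaging (must start by minute 231). With a 35-minute duration, staining must start by 231 − 35 = minute 196.
The centrifuge run must finish in time for staining (must start by minute 196); data upload (must start by minute 246, minus 20-minute gap → minute 226). The tightest is minute 196, so the centrifuge run must start by 196 − 44 = minute 152.
Nothing follows quantification; the deadline of minute 296 is its only limit. It must start by 296 − 20 = minute 276.
Incubation feeds the centrifuge run (must start by minute 152); staining (must start by minute 196, minus 15-minute gap → minute 181); quantification (must start by minute 276). Taking the minimum, incubation must finish by minute 152 and start by 152 − 58 = minute 94.

94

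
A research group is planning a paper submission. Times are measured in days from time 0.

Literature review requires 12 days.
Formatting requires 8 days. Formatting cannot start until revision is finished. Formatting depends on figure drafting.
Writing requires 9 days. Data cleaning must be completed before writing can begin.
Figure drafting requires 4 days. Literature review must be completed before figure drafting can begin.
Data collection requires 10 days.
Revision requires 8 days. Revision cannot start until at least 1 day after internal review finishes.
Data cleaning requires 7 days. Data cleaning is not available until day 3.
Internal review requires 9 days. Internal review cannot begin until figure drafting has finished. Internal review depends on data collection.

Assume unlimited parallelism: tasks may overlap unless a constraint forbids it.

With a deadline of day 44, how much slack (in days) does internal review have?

Nothing blocks data collection, so it runs from day 0 to day 10.
Literature review can start immediately at day 0; it finishes at day 12.
Figure drafting cannot begin until literature review (finishes day 12). It runs from day 12 to 12 + 4 = day 16.
Internal review has to wait for figure drafting (finishes day 16); data collection (finishes day 10). The latest of these is day 16, so internal review runs day 16 to 16 + 9 = day 25.

Working backward from the deadline:
To finish by day 44, formatting (duration 8) must start no later than day 36.
Since formatting (must start by day 36) depends on it, revision must finish by day 36. Backing off its 8-day duration gives a latest start of day 28.
Internal review must finish before revision (must start by day 28, minus 1-day gap → day 27). With a 9-day duration, internal review must start by 27 − 9 = day 18.
So internal review can start as early as day 16 and as late as day 18, giving 18 − 16 = 2 days of slack.

2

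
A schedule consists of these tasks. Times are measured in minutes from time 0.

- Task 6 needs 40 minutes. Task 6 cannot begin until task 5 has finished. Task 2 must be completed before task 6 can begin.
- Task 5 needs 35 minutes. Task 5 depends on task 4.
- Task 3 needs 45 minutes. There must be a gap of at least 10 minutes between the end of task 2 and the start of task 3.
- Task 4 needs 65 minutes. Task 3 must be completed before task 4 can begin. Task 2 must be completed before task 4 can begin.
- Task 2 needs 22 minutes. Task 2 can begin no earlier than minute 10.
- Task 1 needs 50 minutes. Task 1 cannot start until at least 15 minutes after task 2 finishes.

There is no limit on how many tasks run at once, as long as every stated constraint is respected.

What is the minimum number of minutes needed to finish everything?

227

Task 2 waits on its own release at minute 10, so it starts at minute 10 and finishes at 10 + 22 = minute 32.
After task 2 (finishes minute 32, plus 10-minute gap → minute 42), task 3 can start at minute 42 and finishes at minute 87.
For task 4: task 3 (finishes minute 87); task 2 (finishes minute 32). Taking the maximum gives a start of minute 87, and it finishes at 87 + 65 = minute 152.
Task 5 cannot begin until task 4 (finishes minute 152). It runs from minute 152 to 152 + 35 = minute 187.
For task 6: task 5 (finishes minute 187); task 2 (finishes minute 32). Taking the maximum gives a start of minute 187, and it finishes at 187 + 40 = minute 227.
Task 1 cannot begin until task 2 (finishes minute 32, plus 15-minute gap → minute 47). It runs from minute 47 to 47 + 50 = minute 97.
All tasks are finished once the last one completes. Finish times: Task 1 at 97, Task 2 at 32, Task 3 at 87, Task 4 at 152, Task 5 at 187, Task 6 at 227. The latest is minute 227.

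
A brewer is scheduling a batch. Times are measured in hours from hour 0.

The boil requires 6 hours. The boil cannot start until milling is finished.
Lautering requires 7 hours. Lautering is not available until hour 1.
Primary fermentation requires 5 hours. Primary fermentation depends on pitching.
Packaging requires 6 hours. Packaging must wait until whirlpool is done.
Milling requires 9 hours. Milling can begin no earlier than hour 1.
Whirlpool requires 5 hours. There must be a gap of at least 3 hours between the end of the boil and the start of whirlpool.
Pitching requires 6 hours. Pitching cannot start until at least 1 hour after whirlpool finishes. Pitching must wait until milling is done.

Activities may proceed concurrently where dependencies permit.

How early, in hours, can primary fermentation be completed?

36

After its own release at hour 1, milling can start at hour 1 and finishes at hour 10.
The boil waits on milling (finishes hour 10), so it starts at hour 10 and finishes at 10 + 6 = hour 16.
After the boil (finishes hour 16, plus 3-hour gap → hour 19), whirlpool can start at hour 19 and finishes at hour 24.
Pitching has to wait for whirlpool (finishes hour 24, plus 1-hour gap → hour 25); milling (finishes hour 10). The latest of these is hour 25, so pitching runs hour 25 to 25 + 6 = hour 31.
After pitching (finishes hour 31), primary fermentation can start at hour 31 and finishes at hour 36.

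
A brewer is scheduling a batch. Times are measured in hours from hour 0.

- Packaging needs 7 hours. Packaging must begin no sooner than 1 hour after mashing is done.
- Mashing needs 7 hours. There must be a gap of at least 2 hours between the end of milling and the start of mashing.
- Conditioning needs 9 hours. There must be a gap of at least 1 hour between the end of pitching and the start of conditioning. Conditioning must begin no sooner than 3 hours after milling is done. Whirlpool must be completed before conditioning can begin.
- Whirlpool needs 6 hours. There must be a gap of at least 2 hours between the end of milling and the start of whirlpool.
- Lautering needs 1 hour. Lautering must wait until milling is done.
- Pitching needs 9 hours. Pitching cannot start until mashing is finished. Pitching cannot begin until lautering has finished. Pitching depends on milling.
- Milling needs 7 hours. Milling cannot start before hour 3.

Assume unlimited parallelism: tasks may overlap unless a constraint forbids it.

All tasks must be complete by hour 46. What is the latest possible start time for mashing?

Conditioning must finish by hour 46; it takes 9 hours, so it must start by 46 − 9 = hour 37.
Pitching must finish before conditioning (must start by hour 37, minus 1-hour gap → hour 36). With a 9-hour duration, pitching must start by 36 − 9 = hour 27.
Packaging must finish by hour 46; it takes 7 hours, so it must start by 46 − 7 = hour 39.
Mashing must finish in time for pitching (must start by hour 27); packaging (must start by hour 39, minus 1-hour gap → hour 38). The tightest is hour 27, so mashing must start by 27 − 7 = hour 20.

20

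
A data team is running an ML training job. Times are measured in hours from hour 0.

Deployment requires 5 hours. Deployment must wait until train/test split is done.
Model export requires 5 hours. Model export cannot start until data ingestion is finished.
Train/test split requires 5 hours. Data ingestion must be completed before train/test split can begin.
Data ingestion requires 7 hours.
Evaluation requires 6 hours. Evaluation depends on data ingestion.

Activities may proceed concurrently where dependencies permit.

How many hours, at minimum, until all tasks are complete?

Nothing blocks data ingestion, so it runs from hour 0 to hour 7.
Model export waits on data ingestion (finishes hour 7), so it starts at hour 7 and finishes at 7 + 5 = hour 12.
Evaluation cannot begin until data ingestion (finishes hour 7). It runs from hour 7 to 7 + 6 = hour 13.
Train/test split cannot begin until data ingestion (finishes hour 7). It runs from hour 7 to 7 + 5 = hour 12.
After train/test split (finishes hour 12), deployment can start at hour 12 and finishes at hour 17.
All tasks are finished once the last one completes. Finish times: Data ingestion at 7, Train/test split at 12, Evaluation at 13, Model export at 12, Deployment at 17. The latest is hour 17.

17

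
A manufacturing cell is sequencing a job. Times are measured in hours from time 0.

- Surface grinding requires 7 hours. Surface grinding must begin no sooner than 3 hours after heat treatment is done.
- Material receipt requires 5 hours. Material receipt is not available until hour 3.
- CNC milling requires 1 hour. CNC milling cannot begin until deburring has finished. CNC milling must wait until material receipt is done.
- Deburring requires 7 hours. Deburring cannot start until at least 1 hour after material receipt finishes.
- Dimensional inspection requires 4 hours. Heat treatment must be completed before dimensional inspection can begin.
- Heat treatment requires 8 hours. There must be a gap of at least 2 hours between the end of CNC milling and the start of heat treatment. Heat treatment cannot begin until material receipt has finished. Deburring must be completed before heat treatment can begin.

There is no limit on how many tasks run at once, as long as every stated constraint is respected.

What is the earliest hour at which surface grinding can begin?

30

Material receipt cannot begin until its own release at hour 3. It runs from hour 3 to 3 + 5 = hour 8.
Deburring cannot begin until material receipt (finishes hour 8, plus 1-hour gap → hour 9). It runs from hour 9 to 9 + 7 = hour 16.
For CNC milling: deburring (finishes hour 16); material receipt (finishes hour 8). Taking the maximum gives a start of hour 16, and it finishes at 16 + 1 = hour 17.
Heat treatment has to wait for CNC milling (finishes hour 17, plus 2-hour gap → hour 19); material receipt (finishes hour 8); deburring (finishes hour 16). The latest of these is hour 19, so heat treatment runs hour 19 to 19 + 8 = hour 27.
Surface grinding waits on heat treatment (finishes hour 27, plus 3-hour gap → hour 30), so the earliest it can start is hour 30.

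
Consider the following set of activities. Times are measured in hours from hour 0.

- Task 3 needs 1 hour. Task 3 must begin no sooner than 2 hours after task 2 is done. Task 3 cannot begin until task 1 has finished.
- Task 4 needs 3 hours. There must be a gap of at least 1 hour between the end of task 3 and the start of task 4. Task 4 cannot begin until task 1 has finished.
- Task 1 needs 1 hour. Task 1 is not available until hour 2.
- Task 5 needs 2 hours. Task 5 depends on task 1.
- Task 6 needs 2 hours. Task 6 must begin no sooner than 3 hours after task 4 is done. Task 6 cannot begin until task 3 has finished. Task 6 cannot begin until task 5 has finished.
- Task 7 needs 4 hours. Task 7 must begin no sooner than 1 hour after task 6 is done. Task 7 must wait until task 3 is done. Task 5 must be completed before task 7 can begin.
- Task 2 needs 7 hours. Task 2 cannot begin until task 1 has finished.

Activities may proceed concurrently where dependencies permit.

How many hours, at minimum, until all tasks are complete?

27

Task 1 waits on its own release at hour 2, so it starts at hour 2 and finishes at 2 + 1 = hour 3.
After task 1 (finishes hour 3), task 5 can start at hour 3 and finishes at hour 5.
After task 1 (finishes hour 3), task 2 can start at hour 3 and finishes at hour 10.
Task 3 needs all of task 2 (finishes hour 10, plus 2-hour gap → hour 12); task 1 (finishes hour 3). That puts its earliest start at hour 12; it finishes at 12 + 1 = hour 13.
Task 4 has to wait for task 3 (finishes hour 13, plus 1-hour gap → hour 14); task 1 (finishes hour 3). The latest of these is hour 14, so task 4 runs hour 14 to 14 + 3 = hour 17.
Task 6 cannot start until task 4 (finishes hour 17, plus 3-hour gap → hour 20); task 3 (finishes hour 13); task 5 (finishes hour 5). The controlling bound is hour 20, so task 6 finishes at 20 + 2 = hour 22.
Task 7 has to wait for task 6 (finishes hour 22, plus 1-hour gap → hour 23); task 3 (finishes hour 13); task 5 (finishes hour 5). The latest of these is hour 23, so task 7 runs hour 23 to 23 + 4 = hour 27.
All tasks are finished once the last one completes. Finish times: Task 1 at 3, Task 2 at 10, Task 3 at 13, Task 4 at 17, Task 5 at 5, Task 6 at 22, Task 7 at 27. The latest is hour 27.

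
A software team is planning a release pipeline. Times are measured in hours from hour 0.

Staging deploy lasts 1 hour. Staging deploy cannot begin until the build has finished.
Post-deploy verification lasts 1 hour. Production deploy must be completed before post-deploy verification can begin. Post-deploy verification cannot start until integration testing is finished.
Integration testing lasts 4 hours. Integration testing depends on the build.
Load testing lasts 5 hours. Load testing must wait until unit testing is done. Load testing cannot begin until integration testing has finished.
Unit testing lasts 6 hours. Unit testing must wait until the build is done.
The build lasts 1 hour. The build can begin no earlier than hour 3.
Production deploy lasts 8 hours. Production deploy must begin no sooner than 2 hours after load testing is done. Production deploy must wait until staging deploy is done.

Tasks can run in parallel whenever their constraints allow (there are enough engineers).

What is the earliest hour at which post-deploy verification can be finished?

26

The build cannot begin until its own release at hour 3. It runs from hour 3 to 3 + 1 = hour 4.
After the build (finishes hour 4), staging deploy can start at hour 4 and finishes at hour 5.
After the build (finishes hour 4), integration testing can start at hour 4 and finishes at hour 8.
Unit testing waits on the build (finishes hour 4), so it starts at hour 4 and finishes at 4 + 6 = hour 10.
Load testing needs all of unit testing (finishes hour 10); integration testing (finishes hour 8). That puts its earliest start at hour 10; it finishes at 10 + 5 = hour 15.
For production deploy: load testing (finishes hour 15, plus 2-hour gap → hour 17); staging deploy (finishes hour 5). Taking the maximum gives a start of hour 17, and it finishes at 17 + 8 = hour 25.
Post-deploy verification needs all of production deploy (finishes hour 25); integration testing (finishes hour 8). That puts its earliest start at hour 25; it finishes at 25 + 1 = hour 26.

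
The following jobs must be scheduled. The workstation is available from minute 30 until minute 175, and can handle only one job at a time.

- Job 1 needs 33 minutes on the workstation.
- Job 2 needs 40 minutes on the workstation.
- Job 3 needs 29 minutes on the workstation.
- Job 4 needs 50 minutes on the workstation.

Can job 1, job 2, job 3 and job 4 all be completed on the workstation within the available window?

The workstation window is 175 − 30 = 145 minutes.
Running back to back, the jobs need 33 + 40 + 29 + 50 = 152 minutes on the workstation.
Since 152 > 145, they cannot all fit.

No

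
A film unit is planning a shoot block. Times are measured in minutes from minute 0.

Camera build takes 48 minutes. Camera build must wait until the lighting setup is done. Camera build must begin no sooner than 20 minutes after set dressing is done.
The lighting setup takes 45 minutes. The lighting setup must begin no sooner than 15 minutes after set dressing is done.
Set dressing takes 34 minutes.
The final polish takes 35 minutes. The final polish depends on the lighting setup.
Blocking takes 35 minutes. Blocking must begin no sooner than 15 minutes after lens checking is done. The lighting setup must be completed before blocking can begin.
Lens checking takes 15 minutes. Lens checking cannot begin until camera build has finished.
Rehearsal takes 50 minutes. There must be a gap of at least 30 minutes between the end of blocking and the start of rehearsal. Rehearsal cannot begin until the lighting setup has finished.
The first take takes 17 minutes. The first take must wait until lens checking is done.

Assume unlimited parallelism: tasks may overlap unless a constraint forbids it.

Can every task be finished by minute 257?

No

Nothing blocks set dressing, so it runs from minute 0 to minute 34.
After set dressing (finishes minute 34, plus 15-minute gap → minute 49), the lighting setup can start at minute 49 and finishes at minute 94.
After the lighting setup (finishes minute 94), the final polish can start at minute 94 and finishes at minute 129.
For camera build: the lighting setup (finishes minute 94); set dressing (finishes minute 34, plus 20-minute gap → minute 54). Taking the maximum gives a start of minute 94, and it finishes at 94 + 48 = minute 142.
Lens checking waits on camera build (finishes minute 142), so it starts at minute 142 and finishes at 142 + 15 = minute 157.
After lens checking (finishes minute 157), the first take can start at minute 157 and finishes at minute 174.
Blocking needs all of lens checking (finishes minute 157, plus 15-minute gap → minute 172); the lighting setup (finishes minute 94). That puts its earliest start at minute 172; it finishes at 172 + 35 = minute 207.
Rehearsal needs all of blocking (finishes minute 207, plus 30-minute gap → minute 237); the lighting setup (finishes minute 94). That puts its earliest start at minute 237; it finishes at 237 + 50 = minute 287.
The earliest everything can be done is minute 287, which is after the deadline of 257, so it is not possible.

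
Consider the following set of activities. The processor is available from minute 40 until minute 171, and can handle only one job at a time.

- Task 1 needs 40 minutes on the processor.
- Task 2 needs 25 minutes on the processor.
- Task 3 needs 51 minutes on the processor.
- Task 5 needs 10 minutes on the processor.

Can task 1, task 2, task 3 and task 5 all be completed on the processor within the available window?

Yes

The processor window is 171 − 40 = 131 minutes.
Running back to back, the jobs need 40 + 25 + 51 + 10 = 126 minutes on the processor.
Since 126 ≤ 131, they fit within the window.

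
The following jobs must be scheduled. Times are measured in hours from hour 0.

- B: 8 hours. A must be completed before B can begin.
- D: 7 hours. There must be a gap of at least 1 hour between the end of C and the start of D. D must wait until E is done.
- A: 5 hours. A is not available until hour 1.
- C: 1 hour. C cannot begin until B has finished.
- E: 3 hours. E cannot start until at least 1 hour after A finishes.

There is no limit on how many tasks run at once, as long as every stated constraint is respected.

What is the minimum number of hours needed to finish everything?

A waits on its own release at hour 1, so it starts at hour 1 and finishes at 1 + 5 = hour 6.
E waits on A (finishes hour 6, plus 1-hour gap → hour 7), so it starts at hour 7 and finishes at 7 + 3 = hour 10.
After A (finishes hour 6), B can start at hour 6 and finishes at hour 14.
C waits on B (finishes hour 14), so it starts at hour 14 and finishes at 14 + 1 = hour 15.
D cannot start until C (finishes hour 15, plus 1-hour gap → hour 16); E (finishes hour 10). The controlling bound is hour 16, so D finishes at 16 + 7 = hour 23.
All tasks are finished once the last one completes. Finish times: A at 6, B at 14, C at 15, D at 23, E at 10. The latest is hour 23.

23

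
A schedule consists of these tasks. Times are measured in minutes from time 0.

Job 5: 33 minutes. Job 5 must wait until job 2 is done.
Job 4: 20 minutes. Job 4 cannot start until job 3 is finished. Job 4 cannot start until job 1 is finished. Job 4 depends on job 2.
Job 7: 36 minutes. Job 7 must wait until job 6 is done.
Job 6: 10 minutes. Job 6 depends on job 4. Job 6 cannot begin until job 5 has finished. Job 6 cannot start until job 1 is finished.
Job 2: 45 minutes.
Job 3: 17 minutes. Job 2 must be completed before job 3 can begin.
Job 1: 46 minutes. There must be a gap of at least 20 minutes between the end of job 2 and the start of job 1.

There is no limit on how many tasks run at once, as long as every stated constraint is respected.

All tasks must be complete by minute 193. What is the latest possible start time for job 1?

To finish by minute 193, job 7 (duration 36) must start no later than minute 157.
Job 6 has to be done before job 7 (must start by minute 157). That means finishing by minute 157, i.e. starting by 157 − 10 = minute 147.
Since job 6 (must start by minute 147) depends on it, job 4 must finish by minute 147. Backing off its 20-minute duration gives a latest start of minute 127.
For job 1: job 4 (must start by minute 127); job 6 (must start by minute 147). The most restrictive is minute 127; with a 46-minute duration, job 1 must start by minute 81.

81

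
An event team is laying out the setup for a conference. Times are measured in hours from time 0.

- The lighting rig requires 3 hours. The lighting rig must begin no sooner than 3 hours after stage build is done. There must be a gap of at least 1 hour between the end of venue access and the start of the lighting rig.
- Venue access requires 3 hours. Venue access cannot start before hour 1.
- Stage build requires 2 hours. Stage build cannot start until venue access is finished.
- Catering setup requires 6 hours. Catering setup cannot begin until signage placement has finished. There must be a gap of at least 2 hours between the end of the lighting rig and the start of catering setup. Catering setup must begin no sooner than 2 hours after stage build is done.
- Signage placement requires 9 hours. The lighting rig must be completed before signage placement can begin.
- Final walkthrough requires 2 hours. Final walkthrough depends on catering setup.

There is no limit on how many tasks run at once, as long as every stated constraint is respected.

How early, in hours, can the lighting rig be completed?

Venue access waits on its own release at hour 1, so it starts at hour 1 and finishes at 1 + 3 = hour 4.
Stage build waits on venue access (finishes hour 4), so it starts at hour 4 and finishes at 4 + 2 = hour 6.
The lighting rig cannot start until stage build (finishes hour 6, plus 3-hour gap → hour 9); venue access (finishes hour 4, plus 1-hour gap → hour 5). The controlling bound is hour 9, so the lighting rig finishes at 9 + 3 = hour 12.

12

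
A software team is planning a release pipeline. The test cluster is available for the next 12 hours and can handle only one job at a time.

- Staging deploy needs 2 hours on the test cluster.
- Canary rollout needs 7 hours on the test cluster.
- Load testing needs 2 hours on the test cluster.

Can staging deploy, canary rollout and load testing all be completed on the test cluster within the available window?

Yes

Running back to back, the jobs need 2 + 7 + 2 = 11 hours on the test cluster.
Since 11 ≤ 12, they fit within the window.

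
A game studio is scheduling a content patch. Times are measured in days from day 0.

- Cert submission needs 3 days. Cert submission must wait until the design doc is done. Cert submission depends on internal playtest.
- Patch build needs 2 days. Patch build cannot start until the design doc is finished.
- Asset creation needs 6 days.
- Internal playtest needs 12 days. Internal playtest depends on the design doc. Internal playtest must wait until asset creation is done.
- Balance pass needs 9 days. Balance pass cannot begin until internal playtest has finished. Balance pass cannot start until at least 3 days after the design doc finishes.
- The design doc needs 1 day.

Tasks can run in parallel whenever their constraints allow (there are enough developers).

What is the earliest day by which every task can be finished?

27

Nothing blocks asset creation, so it runs from day 0 to day 6.
The design doc can start immediately at day 0; it finishes at day 1.
After the design doc (finishes day 1), patch build can start at day 1 and finishes at day 3.
Internal playtest cannot start until the design doc (finishes day 1); asset creation (finishes day 6). The controlling bound is day 6, so internal playtest finishes at 6 + 12 = day 18.
Cert submission has to wait for the design doc (finishes day 1); internal playtest (finishes day 18). The latest of these is day 18, so cert submission runs day 18 to 18 + 3 = day 21.
Balance pass cannot start until internal playtest (finishes day 18); the design doc (finishes day 1, plus 3-day gap → day 4). The controlling bound is day 18, so balance pass finishes at 18 + 9 = day 27.
All tasks are finished once the last one completes. Finish times: The design doc at 1, Asset creation at 6, Internal playtest at 18, Balance pass at 27, Cert submission at 21, Patch build at 3. The latest is day 27.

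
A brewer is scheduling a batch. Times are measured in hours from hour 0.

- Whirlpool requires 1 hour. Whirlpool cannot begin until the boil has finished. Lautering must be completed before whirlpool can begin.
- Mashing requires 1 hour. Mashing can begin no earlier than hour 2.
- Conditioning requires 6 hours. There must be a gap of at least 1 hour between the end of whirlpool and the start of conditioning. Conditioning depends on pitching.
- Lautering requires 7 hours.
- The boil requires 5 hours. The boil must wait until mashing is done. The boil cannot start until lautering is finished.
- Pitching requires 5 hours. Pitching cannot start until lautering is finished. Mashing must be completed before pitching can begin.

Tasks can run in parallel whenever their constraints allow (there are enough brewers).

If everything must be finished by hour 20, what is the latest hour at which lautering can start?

0

Conditioning has no dependents, so it just needs to finish by hour 20. Starting by 20 − 6 = hour 14 achieves that.
Whirlpool has to be done before conditioning (must start by hour 14, minus 1-hour gap → hour 13). That means finishing by hour 13, i.e. starting by 13 − 1 = hour 12.
The boil must finish before whirlpool (must start by hour 12). With a 5-hour duration, the boil must start by 12 − 5 = hour 7.
Since conditioning (must start by hour 14) depends on it, pitching must finish by hour 14. Backing off its 5-hour duration gives a latest start of hour 9.
Lautering feeds the boil (must start by hour 7); whirlpool (must start by hour 12); pitching (must start by hour 9). Taking the minimum, lautering must finish by hour 7 and start by 7 − 7 = hour 0.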